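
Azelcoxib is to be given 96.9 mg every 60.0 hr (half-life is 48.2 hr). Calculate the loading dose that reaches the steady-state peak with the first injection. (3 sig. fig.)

168 mg

k = ln 2 / 48.2 = 0.01438 hr⁻¹
Accumulation ratio R = 1 / (1 − e^(−kτ)) = 1 / (1 − e^(−0.01438×60.0)) = 1 / (1 − 0.4220) = 1.730
Loading dose = maintenance dose × R = 96.9 × 1.730 ≈ 168 mg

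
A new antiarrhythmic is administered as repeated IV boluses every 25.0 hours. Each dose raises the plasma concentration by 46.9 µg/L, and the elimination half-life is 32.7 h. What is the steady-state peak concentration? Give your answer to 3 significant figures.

k = ln 2 / 32.7 = 0.02120 h⁻¹
Fraction remaining after one interval: e^(−kτ) = e^(−0.02120 × 25.0) = 0.5886
R = 1 / (1 − 0.5886) = 2.431
Css,max = 46.9 × 2.431 ≈ 114 µg/L

114 µg/L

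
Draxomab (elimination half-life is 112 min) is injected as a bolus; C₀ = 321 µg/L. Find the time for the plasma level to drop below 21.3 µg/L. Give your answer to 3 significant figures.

k = ln 2 / 112 = 0.006189 min⁻¹
C(t) = C₀ e^(−kt)  ⇒  t = ln(C₀/C) / k
t = ln(321/21.3) / 0.006189 = 2.713 / 0.006189 ≈ 438 minutes

438 minutes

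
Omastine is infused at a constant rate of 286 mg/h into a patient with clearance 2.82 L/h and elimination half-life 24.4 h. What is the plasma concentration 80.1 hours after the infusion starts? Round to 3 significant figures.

Css = rate / CL = 286 / 2.82 = 101.4 µg/mL
k = ln 2 / 24.4 = 0.02841 h⁻¹
C(t) = Css (1 − e^(−kt)) = 101.4 × (1 − e^(−2.275)) = 101.4 × 0.8972 ≈ 91.0 µg/mL

91.0 µg/mL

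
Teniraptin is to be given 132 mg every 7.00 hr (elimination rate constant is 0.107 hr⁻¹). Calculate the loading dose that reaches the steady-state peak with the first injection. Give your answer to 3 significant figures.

Accumulation ratio R = 1 / (1 − e^(−kτ)) = 1 / (1 − e^(−0.1070×7.00)) = 1 / (1 − 0.4728) = 1.897
Loading dose = maintenance dose × R = 132 × 1.897 ≈ 250 mg

250 mg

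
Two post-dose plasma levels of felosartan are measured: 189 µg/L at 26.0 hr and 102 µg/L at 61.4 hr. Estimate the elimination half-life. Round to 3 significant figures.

39.8 hours

k = ln(C₁/C₂) / (t₂ − t₁) = ln(189/102) / (61.4 − 26.0)
  = 0.6168 / 35.40 = 0.01742 hr⁻¹
t½ = ln 2 / k = ln 2 / 0.01742 ≈ 39.8 hours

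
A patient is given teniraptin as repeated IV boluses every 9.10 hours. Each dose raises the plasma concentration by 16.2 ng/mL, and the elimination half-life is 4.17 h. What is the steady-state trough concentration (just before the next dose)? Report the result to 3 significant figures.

4.58 ng/mL

k = ln 2 / 4.17 = 0.1662 h⁻¹
Fraction remaining after one interval: e^(−kτ) = e^(−0.1662 × 9.10) = 0.2203
R = 1 / (1 − 0.2203) = 1.283
Css,max = 16.2 × 1.283 = 20.78 ng/mL
Css,min = Css,max × e^(−kτ) = 20.78 × 0.2203 ≈ 4.58 ng/mL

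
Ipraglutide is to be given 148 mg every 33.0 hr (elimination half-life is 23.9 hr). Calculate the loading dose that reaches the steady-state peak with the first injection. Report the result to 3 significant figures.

k = ln 2 / 23.9 = 0.02900 hr⁻¹
Accumulation ratio R = 1 / (1 − e^(−kτ)) = 1 / (1 − e^(−0.02900×33.0)) = 1 / (1 − 0.3840) = 1.623
Loading dose = maintenance dose × R = 148 × 1.623 ≈ 240 mg

240 mg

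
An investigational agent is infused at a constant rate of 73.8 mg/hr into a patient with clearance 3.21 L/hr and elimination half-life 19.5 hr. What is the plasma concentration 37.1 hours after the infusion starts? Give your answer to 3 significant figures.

16.8 mg/L

Css = rate / CL = 73.8 / 3.21 = 22.99 mg/L
k = ln 2 / 19.5 = 0.03555 hr⁻¹
C(t) = Css (1 − e^(−kt)) = 22.99 × (1 − e^(−1.319)) = 22.99 × 0.7325 ≈ 16.8 mg/L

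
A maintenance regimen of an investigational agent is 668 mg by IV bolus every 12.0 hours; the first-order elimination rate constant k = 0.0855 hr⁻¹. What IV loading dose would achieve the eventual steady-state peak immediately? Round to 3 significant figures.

Accumulation ratio R = 1 / (1 − e^(−kτ)) = 1 / (1 − e^(−0.08550×12.0)) = 1 / (1 − 0.3584) = 1.559
Loading dose = maintenance dose × R = 668 × 1.559 ≈ 1040 mg

1040 mg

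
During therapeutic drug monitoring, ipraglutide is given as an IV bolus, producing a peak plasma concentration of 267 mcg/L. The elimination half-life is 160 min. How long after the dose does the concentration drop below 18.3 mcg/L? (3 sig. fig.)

k = ln 2 / 160 = 0.004332 min⁻¹
C(t) = C₀ e^(−kt)  ⇒  t = ln(C₀/C) / k
t = ln(267/18.3) / 0.004332 = 2.680 / 0.004332 ≈ 619 minutes

619 minutes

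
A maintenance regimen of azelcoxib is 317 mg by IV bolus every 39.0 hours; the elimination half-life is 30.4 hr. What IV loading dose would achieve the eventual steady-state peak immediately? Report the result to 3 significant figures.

538 mg

k = ln 2 / 30.4 = 0.02280 hr⁻¹
Accumulation ratio R = 1 / (1 − e^(−kτ)) = 1 / (1 − e^(−0.02280×39.0)) = 1 / (1 − 0.4110) = 1.698
Loading dose = maintenance dose × R = 317 × 1.698 ≈ 538 mg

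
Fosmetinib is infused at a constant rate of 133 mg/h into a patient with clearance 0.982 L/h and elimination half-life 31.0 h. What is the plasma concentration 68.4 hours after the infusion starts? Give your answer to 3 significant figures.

Css = rate / CL = 133 / 0.982 = 135.4 mg/L
k = ln 2 / 31.0 = 0.02236 h⁻¹
C(t) = Css (1 − e^(−kt)) = 135.4 × (1 − e^(−1.529)) = 135.4 × 0.7833 ≈ 106 mg/L

106 mg/L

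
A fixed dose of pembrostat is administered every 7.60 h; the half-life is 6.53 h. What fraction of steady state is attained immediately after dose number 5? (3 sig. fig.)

0.982

k = ln 2 / 6.53 = 0.1061 h⁻¹
f_n = 1 − e^(−nkτ) = 1 − e^(−5 × 0.1061 × 7.60) = 1 − e^(−4.034) = 1 − 0.01771 ≈ 0.982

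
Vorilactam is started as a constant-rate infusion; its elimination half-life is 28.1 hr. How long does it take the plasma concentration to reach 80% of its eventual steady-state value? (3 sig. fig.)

65.2 hours

k = ln 2 / 28.1 = 0.02467 hr⁻¹
f = 1 − e^(−kt)  ⇒  t = −ln(1 − f) / k
t = −ln(1 − 0.8) / 0.02467 = 1.609 / 0.02467 ≈ 65.2 hours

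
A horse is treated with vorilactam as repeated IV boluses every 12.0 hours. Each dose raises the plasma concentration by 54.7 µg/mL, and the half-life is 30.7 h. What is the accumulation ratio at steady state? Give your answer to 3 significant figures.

k = ln 2 / 30.7 = 0.02258 h⁻¹
Fraction remaining after one interval: e^(−kτ) = e^(−0.02258 × 12.0) = 0.7627
R = 1 / (1 − 0.7627) = 1 / 0.2373 ≈ 4.21

4.21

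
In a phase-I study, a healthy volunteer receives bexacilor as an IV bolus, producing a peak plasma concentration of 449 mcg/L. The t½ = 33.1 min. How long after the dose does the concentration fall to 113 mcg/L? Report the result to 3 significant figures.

k = ln 2 / 33.1 = 0.02094 min⁻¹
C(t) = C₀ e^(−kt)  ⇒  t = ln(C₀/C) / k
t = ln(449/113) / 0.02094 = 1.380 / 0.02094 ≈ 65.9 minutes

65.9 minutes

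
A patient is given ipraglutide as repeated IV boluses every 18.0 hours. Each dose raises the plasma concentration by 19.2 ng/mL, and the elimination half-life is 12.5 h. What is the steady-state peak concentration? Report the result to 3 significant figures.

30.4 ng/mL

k = ln 2 / 12.5 = 0.05545 h⁻¹
Fraction remaining after one interval: e^(−kτ) = e^(−0.05545 × 18.0) = 0.3686
R = 1 / (1 − 0.3686) = 1.584
Css,max = 19.2 × 1.584 ≈ 30.4 ng/mL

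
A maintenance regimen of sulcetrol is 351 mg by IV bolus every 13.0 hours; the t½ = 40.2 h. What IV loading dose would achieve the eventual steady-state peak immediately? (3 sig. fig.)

1750 mg

k = ln 2 / 40.2 = 0.01724 h⁻¹
Accumulation ratio R = 1 / (1 − e^(−kτ)) = 1 / (1 − e^(−0.01724×13.0)) = 1 / (1 − 0.7992) = 4.980
Loading dose = maintenance dose × R = 351 × 4.980 ≈ 1750 mg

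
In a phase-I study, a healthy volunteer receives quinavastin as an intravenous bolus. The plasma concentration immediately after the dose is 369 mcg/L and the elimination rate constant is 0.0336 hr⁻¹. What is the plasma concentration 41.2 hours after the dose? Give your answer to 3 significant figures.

92.4 mcg/L

C(t) = C₀ e^(−kt) = 369 × e^(−0.03360 × 41.2) = 369 × e^(−1.384) = 369 × 0.2505 ≈ 92.4 mcg/L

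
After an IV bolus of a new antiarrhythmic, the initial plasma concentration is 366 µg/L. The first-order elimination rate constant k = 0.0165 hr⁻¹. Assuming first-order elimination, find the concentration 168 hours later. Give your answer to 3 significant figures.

22.9 µg/L

C(t) = C₀ e^(−kt) = 366 × e^(−0.01650 × 168) = 366 × e^(−2.772) = 366 × 0.06254 ≈ 22.9 µg/L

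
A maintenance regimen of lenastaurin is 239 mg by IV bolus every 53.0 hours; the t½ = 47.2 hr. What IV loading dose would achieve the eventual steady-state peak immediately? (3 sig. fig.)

442 mg

k = ln 2 / 47.2 = 0.01469 hr⁻¹
Accumulation ratio R = 1 / (1 − e^(−kτ)) = 1 / (1 − e^(−0.01469×53.0)) = 1 / (1 − 0.4592) = 1.849
Loading dose = maintenance dose × R = 239 × 1.849 ≈ 442 mg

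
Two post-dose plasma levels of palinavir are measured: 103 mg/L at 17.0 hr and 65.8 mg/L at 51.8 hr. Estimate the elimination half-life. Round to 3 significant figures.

k = ln(C₁/C₂) / (t₂ − t₁) = ln(103/65.8) / (51.8 − 17.0)
  = 0.4481 / 34.80 = 0.01288 hr⁻¹
t½ = ln 2 / k = ln 2 / 0.01288 ≈ 53.8 hours

53.8 hours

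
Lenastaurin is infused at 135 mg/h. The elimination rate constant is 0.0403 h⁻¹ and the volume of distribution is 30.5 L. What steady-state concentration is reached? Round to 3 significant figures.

CL = k · V = 0.0403 × 30.5 = 1.229 L/h
Css = rate / CL = 135 / 1.229 ≈ 110 µg/mL

110 µg/mL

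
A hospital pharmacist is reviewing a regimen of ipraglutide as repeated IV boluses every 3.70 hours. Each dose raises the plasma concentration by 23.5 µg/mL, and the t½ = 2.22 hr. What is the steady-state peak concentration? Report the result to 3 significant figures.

k = ln 2 / 2.22 = 0.3122 hr⁻¹
Fraction remaining after one interval: e^(−kτ) = e^(−0.3122 × 3.70) = 0.3150
R = 1 / (1 − 0.3150) = 1.460
Css,max = 23.5 × 1.460 ≈ 34.3 µg/mL

34.3 µg/mL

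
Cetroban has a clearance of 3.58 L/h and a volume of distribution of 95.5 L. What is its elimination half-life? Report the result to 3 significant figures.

18.5 hours

k = CL / V = 3.58 / 95.5 = 0.03749 h⁻¹
t½ = ln 2 / k = ln 2 / 0.03749 ≈ 18.5 hours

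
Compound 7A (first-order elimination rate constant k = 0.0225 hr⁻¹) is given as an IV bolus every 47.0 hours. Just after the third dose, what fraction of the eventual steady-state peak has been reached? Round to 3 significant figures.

0.958

f_n = 1 − e^(−nkτ) = 1 − e^(−3 × 0.02250 × 47.0) = 1 − e^(−3.173) = 1 − 0.04190 ≈ 0.958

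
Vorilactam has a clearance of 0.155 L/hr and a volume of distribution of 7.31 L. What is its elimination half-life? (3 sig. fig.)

k = CL / V = 0.155 / 7.31 = 0.02120 hr⁻¹
t½ = ln 2 / k = ln 2 / 0.02120 ≈ 32.7 hours

32.7 hours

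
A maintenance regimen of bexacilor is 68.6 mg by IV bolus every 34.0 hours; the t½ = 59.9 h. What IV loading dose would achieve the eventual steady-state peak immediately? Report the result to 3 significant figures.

k = ln 2 / 59.9 = 0.01157 h⁻¹
Accumulation ratio R = 1 / (1 − e^(−kτ)) = 1 / (1 − e^(−0.01157×34.0)) = 1 / (1 − 0.6747) = 3.074
Loading dose = maintenance dose × R = 68.6 × 3.074 ≈ 211 mg

211 mg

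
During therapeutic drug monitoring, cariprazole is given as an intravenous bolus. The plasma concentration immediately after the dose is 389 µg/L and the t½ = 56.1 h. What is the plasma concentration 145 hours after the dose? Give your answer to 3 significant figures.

k = ln 2 / 56.1 = 0.01236 h⁻¹
145 h is 2.585 half-lives, so C = 389 × (1/2)^2.585 = 389 × 0.1667 ≈ 64.8 µg/L

64.8 µg/L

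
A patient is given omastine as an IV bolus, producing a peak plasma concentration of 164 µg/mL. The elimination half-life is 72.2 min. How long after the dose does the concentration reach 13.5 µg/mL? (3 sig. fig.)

k = ln 2 / 72.2 = 0.009600 min⁻¹
C(t) = C₀ e^(−kt)  ⇒  t = ln(C₀/C) / k
t = ln(164/13.5) / 0.009600 = 2.497 / 0.009600 ≈ 260 minutes

260 minutes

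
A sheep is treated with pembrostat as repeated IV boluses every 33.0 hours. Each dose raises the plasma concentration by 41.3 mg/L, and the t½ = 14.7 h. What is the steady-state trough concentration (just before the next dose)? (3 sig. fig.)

11.0 mg/L

k = ln 2 / 14.7 = 0.04715 h⁻¹
Fraction remaining after one interval: e^(−kτ) = e^(−0.04715 × 33.0) = 0.2110
R = 1 / (1 − 0.2110) = 1.267
Css,max = 41.3 × 1.267 = 52.34 mg/L
Css,min = Css,max × e^(−kτ) = 52.34 × 0.2110 ≈ 11.0 mg/L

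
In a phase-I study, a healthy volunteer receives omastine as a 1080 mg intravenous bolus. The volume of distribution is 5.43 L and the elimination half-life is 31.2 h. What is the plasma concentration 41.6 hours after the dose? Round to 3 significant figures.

78.9 mg/L

C₀ = dose / V = 1080 / 5.43 = 198.9 mg/L
k = ln 2 / 31.2 = 0.02222 h⁻¹
C(t) = C₀ e^(−kt) = 198.9 × e^(−0.02222 × 41.6) = 198.9 × e^(−0.9242) = 198.9 × 0.3969 ≈ 78.9 mg/L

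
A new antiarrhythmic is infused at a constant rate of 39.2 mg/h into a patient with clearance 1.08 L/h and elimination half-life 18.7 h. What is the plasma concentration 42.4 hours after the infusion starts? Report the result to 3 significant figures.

Css = rate / CL = 39.2 / 1.08 = 36.30 µg/mL
k = ln 2 / 18.7 = 0.03707 h⁻¹
C(t) = Css (1 − e^(−kt)) = 36.30 × (1 − e^(−1.572)) = 36.30 × 0.7923 ≈ 28.8 µg/mL

28.8 µg/mL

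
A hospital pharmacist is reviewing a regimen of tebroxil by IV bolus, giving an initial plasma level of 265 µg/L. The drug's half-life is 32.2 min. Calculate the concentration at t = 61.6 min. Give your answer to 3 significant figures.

k = ln 2 / 32.2 = 0.02153 min⁻¹
C(t) = C₀ e^(−kt) = 265 × e^(−0.02153 × 61.6) = 265 × e^(−1.326) = 265 × 0.2655 ≈ 70.4 µg/L

70.4 µg/L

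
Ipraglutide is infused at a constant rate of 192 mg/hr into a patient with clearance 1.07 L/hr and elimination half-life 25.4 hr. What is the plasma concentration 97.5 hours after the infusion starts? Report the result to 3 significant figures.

167 µg/mL

Css = rate / CL = 192 / 1.07 = 179.4 µg/mL
k = ln 2 / 25.4 = 0.02729 hr⁻¹
C(t) = Css (1 − e^(−kt)) = 179.4 × (1 − e^(−2.661)) = 179.4 × 0.9301 ≈ 167 µg/mL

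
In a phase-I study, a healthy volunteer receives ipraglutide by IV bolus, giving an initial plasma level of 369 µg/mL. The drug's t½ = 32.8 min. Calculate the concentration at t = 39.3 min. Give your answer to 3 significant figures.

161 µg/mL

k = ln 2 / 32.8 = 0.02113 min⁻¹
C(t) = C₀ e^(−kt) = 369 × e^(−0.02113 × 39.3) = 369 × e^(−0.8305) = 369 × 0.4358 ≈ 161 µg/mL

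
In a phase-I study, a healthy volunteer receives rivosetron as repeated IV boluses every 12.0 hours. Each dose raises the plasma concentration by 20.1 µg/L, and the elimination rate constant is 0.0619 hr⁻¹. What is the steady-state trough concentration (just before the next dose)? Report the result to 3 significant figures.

Fraction remaining after one interval: e^(−kτ) = e^(−0.06190 × 12.0) = 0.4758
R = 1 / (1 − 0.4758) = 1.908
Css,max = 20.1 × 1.908 = 38.34 µg/L
Css,min = Css,max × e^(−kτ) = 38.34 × 0.4758 ≈ 18.2 µg/L

18.2 µg/L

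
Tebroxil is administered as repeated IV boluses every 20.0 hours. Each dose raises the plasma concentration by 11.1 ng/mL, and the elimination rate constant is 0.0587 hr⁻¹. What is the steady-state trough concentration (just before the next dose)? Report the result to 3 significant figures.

4.97 ng/mL

Fraction remaining after one interval: e^(−kτ) = e^(−0.05870 × 20.0) = 0.3091
R = 1 / (1 − 0.3091) = 1.447
Css,max = 11.1 × 1.447 = 16.07 ng/mL
Css,min = Css,max × e^(−kτ) = 16.07 × 0.3091 ≈ 4.97 ng/mL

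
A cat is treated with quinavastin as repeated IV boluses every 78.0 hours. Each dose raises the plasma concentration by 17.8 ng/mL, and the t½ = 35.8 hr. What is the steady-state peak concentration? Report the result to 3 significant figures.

22.8 ng/mL

k = ln 2 / 35.8 = 0.01936 hr⁻¹
Fraction remaining after one interval: e^(−kτ) = e^(−0.01936 × 78.0) = 0.2209
R = 1 / (1 − 0.2209) = 1.283
Css,max = 17.8 × 1.283 ≈ 22.8 ng/mL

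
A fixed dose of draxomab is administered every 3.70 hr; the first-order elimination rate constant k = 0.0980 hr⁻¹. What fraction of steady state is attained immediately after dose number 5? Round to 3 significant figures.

f_n = 1 − e^(−nkτ) = 1 − e^(−5 × 0.09800 × 3.70) = 1 − e^(−1.813) = 1 − 0.1632 ≈ 0.837

0.837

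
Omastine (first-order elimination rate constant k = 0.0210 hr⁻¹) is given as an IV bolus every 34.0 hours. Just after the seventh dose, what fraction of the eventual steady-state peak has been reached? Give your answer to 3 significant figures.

0.993

f_n = 1 − e^(−nkτ) = 1 − e^(−7 × 0.02100 × 34.0) = 1 − e^(−4.998) = 1 − 0.006751 ≈ 0.993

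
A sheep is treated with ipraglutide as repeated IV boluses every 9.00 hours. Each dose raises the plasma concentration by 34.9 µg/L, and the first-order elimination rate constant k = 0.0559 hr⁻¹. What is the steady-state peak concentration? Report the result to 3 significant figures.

Fraction remaining after one interval: e^(−kτ) = e^(−0.05590 × 9.00) = 0.6047
R = 1 / (1 − 0.6047) = 2.529
Css,max = 34.9 × 2.529 ≈ 88.3 µg/L

88.3 µg/L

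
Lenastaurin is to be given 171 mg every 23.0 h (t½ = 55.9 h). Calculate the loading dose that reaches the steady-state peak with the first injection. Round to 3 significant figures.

k = ln 2 / 55.9 = 0.01240 h⁻¹
Accumulation ratio R = 1 / (1 − e^(−kτ)) = 1 / (1 − e^(−0.01240×23.0)) = 1 / (1 − 0.7519) = 4.030
Loading dose = maintenance dose × R = 171 × 4.030 ≈ 689 mg

689 mg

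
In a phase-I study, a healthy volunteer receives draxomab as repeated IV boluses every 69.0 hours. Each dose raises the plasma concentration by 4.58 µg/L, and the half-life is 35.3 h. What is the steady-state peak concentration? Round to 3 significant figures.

k = ln 2 / 35.3 = 0.01964 h⁻¹
Fraction remaining after one interval: e^(−kτ) = e^(−0.01964 × 69.0) = 0.2580
R = 1 / (1 − 0.2580) = 1.348
Css,max = 4.58 × 1.348 ≈ 6.17 µg/L

6.17 µg/L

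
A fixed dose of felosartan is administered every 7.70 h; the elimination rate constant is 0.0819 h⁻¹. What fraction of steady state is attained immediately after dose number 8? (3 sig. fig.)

f_n = 1 − e^(−nkτ) = 1 − e^(−8 × 0.08190 × 7.70) = 1 − e^(−5.045) = 1 − 0.006441 ≈ 0.994

0.994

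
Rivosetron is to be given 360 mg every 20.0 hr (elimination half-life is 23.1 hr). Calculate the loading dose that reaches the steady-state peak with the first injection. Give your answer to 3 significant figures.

k = ln 2 / 23.1 = 0.03001 hr⁻¹
Accumulation ratio R = 1 / (1 − e^(−kτ)) = 1 / (1 − e^(−0.03001×20.0)) = 1 / (1 − 0.5487) = 2.216
Loading dose = maintenance dose × R = 360 × 2.216 ≈ 798 mg

798 mg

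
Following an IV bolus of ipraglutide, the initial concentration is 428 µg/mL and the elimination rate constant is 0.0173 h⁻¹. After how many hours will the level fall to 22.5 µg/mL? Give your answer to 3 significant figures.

170 hours

C(t) = C₀ e^(−kt)  ⇒  t = ln(C₀/C) / k
t = ln(428/22.5) / 0.01730 = 2.946 / 0.01730 ≈ 170 hours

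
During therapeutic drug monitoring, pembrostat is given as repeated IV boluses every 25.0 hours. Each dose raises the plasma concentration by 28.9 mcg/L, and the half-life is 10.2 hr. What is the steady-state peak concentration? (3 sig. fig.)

35.4 mcg/L

k = ln 2 / 10.2 = 0.06796 hr⁻¹
Fraction remaining after one interval: e^(−kτ) = e^(−0.06796 × 25.0) = 0.1829
R = 1 / (1 − 0.1829) = 1.224
Css,max = 28.9 × 1.224 ≈ 35.4 mcg/L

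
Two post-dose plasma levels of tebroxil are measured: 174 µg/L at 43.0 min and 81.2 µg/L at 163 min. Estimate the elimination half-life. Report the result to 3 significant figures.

k = ln(C₁/C₂) / (t₂ − t₁) = ln(174/81.2) / (163 − 43.0)
  = 0.7621 / 120.0 = 0.006351 min⁻¹
t½ = ln 2 / k = ln 2 / 0.006351 ≈ 109 minutes

109 minutes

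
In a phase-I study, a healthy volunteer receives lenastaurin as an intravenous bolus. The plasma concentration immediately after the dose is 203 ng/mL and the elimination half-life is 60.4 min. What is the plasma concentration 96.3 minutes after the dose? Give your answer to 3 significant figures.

k = ln 2 / 60.4 = 0.01148 min⁻¹
96.3 min is 1.594 half-lives, so C = 203 × (1/2)^1.594 = 203 × 0.3312 ≈ 67.2 ng/mL

67.2 ng/mL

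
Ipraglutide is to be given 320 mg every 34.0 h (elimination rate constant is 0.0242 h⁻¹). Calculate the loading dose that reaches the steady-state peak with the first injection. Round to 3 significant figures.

571 mg

Accumulation ratio R = 1 / (1 − e^(−kτ)) = 1 / (1 − e^(−0.02420×34.0)) = 1 / (1 − 0.4392) = 1.783
Loading dose = maintenance dose × R = 320 × 1.783 ≈ 571 mg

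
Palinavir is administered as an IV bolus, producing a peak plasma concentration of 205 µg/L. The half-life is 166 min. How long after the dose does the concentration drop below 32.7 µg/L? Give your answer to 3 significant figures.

k = ln 2 / 166 = 0.004176 min⁻¹
C(t) = C₀ e^(−kt)  ⇒  t = ln(C₀/C) / k
t = ln(205/32.7) / 0.004176 = 1.836 / 0.004176 ≈ 440 minutes

440 minutes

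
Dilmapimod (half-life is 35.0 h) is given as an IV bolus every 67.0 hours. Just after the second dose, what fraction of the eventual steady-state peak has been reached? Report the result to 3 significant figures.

k = ln 2 / 35.0 = 0.01980 h⁻¹
f_n = 1 − e^(−nkτ) = 1 − e^(−2 × 0.01980 × 67.0) = 1 − e^(−2.654) = 1 − 0.07039 ≈ 0.930

0.930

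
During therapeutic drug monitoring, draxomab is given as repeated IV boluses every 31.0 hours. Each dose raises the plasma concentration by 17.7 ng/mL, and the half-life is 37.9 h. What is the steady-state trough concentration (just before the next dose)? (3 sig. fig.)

k = ln 2 / 37.9 = 0.01829 h⁻¹
Fraction remaining after one interval: e^(−kτ) = e^(−0.01829 × 31.0) = 0.5673
R = 1 / (1 − 0.5673) = 2.311
Css,max = 17.7 × 2.311 = 40.90 ng/mL
Css,min = Css,max × e^(−kτ) = 40.90 × 0.5673 ≈ 23.2 ng/mL

23.2 ng/mL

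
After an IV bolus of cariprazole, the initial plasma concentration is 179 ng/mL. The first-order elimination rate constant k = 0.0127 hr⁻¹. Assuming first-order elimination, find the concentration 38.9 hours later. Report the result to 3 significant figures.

C(t) = C₀ e^(−kt) = 179 × e^(−0.01270 × 38.9) = 179 × e^(−0.4940) = 179 × 0.6102 ≈ 109 ng/mL

109 ng/mL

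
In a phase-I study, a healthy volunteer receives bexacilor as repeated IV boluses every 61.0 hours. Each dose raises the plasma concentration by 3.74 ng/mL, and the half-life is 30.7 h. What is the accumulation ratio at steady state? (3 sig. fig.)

k = ln 2 / 30.7 = 0.02258 h⁻¹
Fraction remaining after one interval: e^(−kτ) = e^(−0.02258 × 61.0) = 0.2523
R = 1 / (1 − 0.2523) = 1 / 0.7477 ≈ 1.34

1.34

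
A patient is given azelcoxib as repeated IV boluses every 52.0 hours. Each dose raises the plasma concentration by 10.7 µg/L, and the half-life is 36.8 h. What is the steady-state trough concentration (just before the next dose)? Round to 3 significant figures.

k = ln 2 / 36.8 = 0.01884 h⁻¹
Fraction remaining after one interval: e^(−kτ) = e^(−0.01884 × 52.0) = 0.3755
R = 1 / (1 − 0.3755) = 1.601
Css,max = 10.7 × 1.601 = 17.13 µg/L
Css,min = Css,max × e^(−kτ) = 17.13 × 0.3755 ≈ 6.43 µg/L

6.43 µg/L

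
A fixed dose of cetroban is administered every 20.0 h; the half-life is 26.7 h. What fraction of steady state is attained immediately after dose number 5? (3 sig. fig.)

k = ln 2 / 26.7 = 0.02596 h⁻¹
f_n = 1 − e^(−nkτ) = 1 − e^(−5 × 0.02596 × 20.0) = 1 − e^(−2.596) = 1 − 0.07457 ≈ 0.925

0.925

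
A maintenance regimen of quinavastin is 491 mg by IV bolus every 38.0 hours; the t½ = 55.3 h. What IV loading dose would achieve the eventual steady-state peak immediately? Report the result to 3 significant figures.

k = ln 2 / 55.3 = 0.01253 h⁻¹
Accumulation ratio R = 1 / (1 − e^(−kτ)) = 1 / (1 − e^(−0.01253×38.0)) = 1 / (1 − 0.6211) = 2.639
Loading dose = maintenance dose × R = 491 × 2.639 ≈ 1300 mg

1300 mg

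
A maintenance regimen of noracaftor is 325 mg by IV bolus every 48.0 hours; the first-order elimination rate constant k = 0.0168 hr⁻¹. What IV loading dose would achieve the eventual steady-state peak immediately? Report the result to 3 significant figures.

Accumulation ratio R = 1 / (1 − e^(−kτ)) = 1 / (1 − e^(−0.01680×48.0)) = 1 / (1 − 0.4465) = 1.807
Loading dose = maintenance dose × R = 325 × 1.807 ≈ 587 mg

587 mg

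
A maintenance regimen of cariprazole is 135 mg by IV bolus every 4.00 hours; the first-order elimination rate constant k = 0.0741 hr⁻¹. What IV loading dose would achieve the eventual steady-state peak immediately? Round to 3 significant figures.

Accumulation ratio R = 1 / (1 − e^(−kτ)) = 1 / (1 − e^(−0.07410×4.00)) = 1 / (1 − 0.7435) = 3.898
Loading dose = maintenance dose × R = 135 × 3.898 ≈ 526 mg

526 mg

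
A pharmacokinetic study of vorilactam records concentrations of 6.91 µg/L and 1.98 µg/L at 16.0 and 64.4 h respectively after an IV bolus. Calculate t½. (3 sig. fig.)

k = ln(C₁/C₂) / (t₂ − t₁) = ln(6.91/1.98) / (64.4 − 16.0)
  = 1.250 / 48.40 = 0.02582 h⁻¹
t½ = ln 2 / k = ln 2 / 0.02582 ≈ 26.8 hours

26.8 hours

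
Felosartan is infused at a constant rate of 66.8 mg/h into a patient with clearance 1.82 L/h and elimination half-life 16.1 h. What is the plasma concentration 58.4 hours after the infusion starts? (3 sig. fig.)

33.7 µg/mL

Css = rate / CL = 66.8 / 1.82 = 36.70 µg/mL
k = ln 2 / 16.1 = 0.04305 h⁻¹
C(t) = Css (1 − e^(−kt)) = 36.70 × (1 − e^(−2.514)) = 36.70 × 0.9191 ≈ 33.7 µg/mL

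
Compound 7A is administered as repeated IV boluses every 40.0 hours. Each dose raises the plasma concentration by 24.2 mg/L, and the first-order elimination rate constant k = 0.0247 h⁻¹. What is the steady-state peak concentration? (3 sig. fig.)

Fraction remaining after one interval: e^(−kτ) = e^(−0.02470 × 40.0) = 0.3723
R = 1 / (1 − 0.3723) = 1.593
Css,max = 24.2 × 1.593 ≈ 38.6 mg/L

38.6 mg/L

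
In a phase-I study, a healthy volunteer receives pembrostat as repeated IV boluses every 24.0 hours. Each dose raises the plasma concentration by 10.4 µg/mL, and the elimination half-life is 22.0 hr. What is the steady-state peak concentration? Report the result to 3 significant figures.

19.6 µg/mL

k = ln 2 / 22.0 = 0.03151 hr⁻¹
Fraction remaining after one interval: e^(−kτ) = e^(−0.03151 × 24.0) = 0.4695
R = 1 / (1 − 0.4695) = 1.885
Css,max = 10.4 × 1.885 ≈ 19.6 µg/mL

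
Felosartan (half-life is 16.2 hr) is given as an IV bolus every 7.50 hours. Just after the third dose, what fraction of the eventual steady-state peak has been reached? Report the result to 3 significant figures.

k = ln 2 / 16.2 = 0.04279 hr⁻¹
f_n = 1 − e^(−nkτ) = 1 − e^(−3 × 0.04279 × 7.50) = 1 − e^(−0.9627) = 1 − 0.3819 ≈ 0.618

0.618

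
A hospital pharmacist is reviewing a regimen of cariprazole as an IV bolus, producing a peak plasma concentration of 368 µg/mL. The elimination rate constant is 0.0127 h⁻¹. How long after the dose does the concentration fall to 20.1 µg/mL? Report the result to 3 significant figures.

229 hours

C(t) = C₀ e^(−kt)  ⇒  t = ln(C₀/C) / k
t = ln(368/20.1) / 0.01270 = 2.907 / 0.01270 ≈ 229 hours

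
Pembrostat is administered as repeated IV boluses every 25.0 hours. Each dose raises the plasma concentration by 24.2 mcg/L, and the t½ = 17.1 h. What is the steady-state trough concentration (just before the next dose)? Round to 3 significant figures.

13.8 mcg/L

k = ln 2 / 17.1 = 0.04053 h⁻¹
Fraction remaining after one interval: e^(−kτ) = e^(−0.04053 × 25.0) = 0.3630
R = 1 / (1 − 0.3630) = 1.570
Css,max = 24.2 × 1.570 = 37.99 mcg/L
Css,min = Css,max × e^(−kτ) = 37.99 × 0.3630 ≈ 13.8 mcg/L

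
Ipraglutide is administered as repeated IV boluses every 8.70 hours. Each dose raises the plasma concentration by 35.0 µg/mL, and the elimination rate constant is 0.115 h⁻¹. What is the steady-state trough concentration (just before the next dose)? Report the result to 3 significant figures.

20.4 µg/mL

Fraction remaining after one interval: e^(−kτ) = e^(−0.1150 × 8.70) = 0.3677
R = 1 / (1 − 0.3677) = 1.582
Css,max = 35.0 × 1.582 = 55.35 µg/mL
Css,min = Css,max × e^(−kτ) = 55.35 × 0.3677 ≈ 20.4 µg/mL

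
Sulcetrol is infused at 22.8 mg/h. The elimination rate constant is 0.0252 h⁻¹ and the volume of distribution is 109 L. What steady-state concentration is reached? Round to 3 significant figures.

8.30 µg/mL

CL = k · V = 0.0252 × 109 = 2.747 L/h
Css = rate / CL = 22.8 / 2.747 ≈ 8.30 µg/mL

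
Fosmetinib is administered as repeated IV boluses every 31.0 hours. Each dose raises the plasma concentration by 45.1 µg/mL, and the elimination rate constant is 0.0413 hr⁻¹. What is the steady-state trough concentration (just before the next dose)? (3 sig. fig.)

17.4 µg/mL

Fraction remaining after one interval: e^(−kτ) = e^(−0.04130 × 31.0) = 0.2780
R = 1 / (1 − 0.2780) = 1.385
Css,max = 45.1 × 1.385 = 62.46 µg/mL
Css,min = Css,max × e^(−kτ) = 62.46 × 0.2780 ≈ 17.4 µg/mL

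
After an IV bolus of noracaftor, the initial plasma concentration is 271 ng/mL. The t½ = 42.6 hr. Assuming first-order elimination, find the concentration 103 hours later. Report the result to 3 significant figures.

k = ln 2 / 42.6 = 0.01627 hr⁻¹
C(t) = C₀ e^(−kt) = 271 × e^(−0.01627 × 103) = 271 × e^(−1.676) = 271 × 0.1871 ≈ 50.7 ng/mL

50.7 ng/mL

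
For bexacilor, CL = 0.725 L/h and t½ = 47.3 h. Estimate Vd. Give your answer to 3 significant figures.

49.5 L

k = ln 2 / t½ = ln 2 / 47.3 = 0.01465 h⁻¹
V = CL / k = 0.725 / 0.01465 ≈ 49.5 L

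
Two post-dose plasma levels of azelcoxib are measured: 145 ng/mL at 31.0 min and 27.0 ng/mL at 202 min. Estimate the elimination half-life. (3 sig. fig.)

70.5 minutes

k = ln(C₁/C₂) / (t₂ − t₁) = ln(145/27.0) / (202 − 31.0)
  = 1.681 / 171.0 = 0.009830 min⁻¹
t½ = ln 2 / k = ln 2 / 0.009830 ≈ 70.5 minutes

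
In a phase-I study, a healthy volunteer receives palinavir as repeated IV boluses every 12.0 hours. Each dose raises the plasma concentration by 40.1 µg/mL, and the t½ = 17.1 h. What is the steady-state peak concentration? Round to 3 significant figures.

104 µg/mL

k = ln 2 / 17.1 = 0.04053 h⁻¹
Fraction remaining after one interval: e^(−kτ) = e^(−0.04053 × 12.0) = 0.6148
R = 1 / (1 − 0.6148) = 2.596
Css,max = 40.1 × 2.596 ≈ 104 µg/mL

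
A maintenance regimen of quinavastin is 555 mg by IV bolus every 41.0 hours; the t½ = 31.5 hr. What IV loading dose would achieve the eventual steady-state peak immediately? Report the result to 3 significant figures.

934 mg

k = ln 2 / 31.5 = 0.02200 hr⁻¹
Accumulation ratio R = 1 / (1 − e^(−kτ)) = 1 / (1 − e^(−0.02200×41.0)) = 1 / (1 − 0.4057) = 1.683
Loading dose = maintenance dose × R = 555 × 1.683 ≈ 934 mg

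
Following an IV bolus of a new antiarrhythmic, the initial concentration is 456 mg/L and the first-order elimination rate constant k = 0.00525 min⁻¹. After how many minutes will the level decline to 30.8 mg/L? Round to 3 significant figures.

C(t) = C₀ e^(−kt)  ⇒  t = ln(C₀/C) / k
t = ln(456/30.8) / 0.005250 = 2.695 / 0.005250 ≈ 513 minutes

513 minutes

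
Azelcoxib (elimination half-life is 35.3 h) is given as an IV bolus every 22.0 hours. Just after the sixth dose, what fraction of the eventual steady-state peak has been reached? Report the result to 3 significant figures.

k = ln 2 / 35.3 = 0.01964 h⁻¹
f_n = 1 − e^(−nkτ) = 1 − e^(−6 × 0.01964 × 22.0) = 1 − e^(−2.592) = 1 − 0.07487 ≈ 0.925

0.925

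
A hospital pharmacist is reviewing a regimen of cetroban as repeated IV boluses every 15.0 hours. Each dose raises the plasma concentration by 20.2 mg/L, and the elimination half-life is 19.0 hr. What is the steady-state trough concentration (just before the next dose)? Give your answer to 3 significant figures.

27.7 mg/L

k = ln 2 / 19.0 = 0.03648 hr⁻¹
Fraction remaining after one interval: e^(−kτ) = e^(−0.03648 × 15.0) = 0.5786
R = 1 / (1 − 0.5786) = 2.373
Css,max = 20.2 × 2.373 = 47.93 mg/L
Css,min = Css,max × e^(−kτ) = 47.93 × 0.5786 ≈ 27.7 mg/L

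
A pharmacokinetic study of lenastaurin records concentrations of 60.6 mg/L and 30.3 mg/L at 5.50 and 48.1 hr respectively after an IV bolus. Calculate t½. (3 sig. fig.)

k = ln(C₁/C₂) / (t₂ − t₁) = ln(60.6/30.3) / (48.1 − 5.50)
  = 0.6931 / 42.60 = 0.01627 hr⁻¹
t½ = ln 2 / k = ln 2 / 0.01627 ≈ 42.6 hours

42.6 hours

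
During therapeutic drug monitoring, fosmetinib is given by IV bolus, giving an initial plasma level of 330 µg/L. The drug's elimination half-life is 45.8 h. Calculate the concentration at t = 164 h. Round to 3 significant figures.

27.6 µg/L

k = ln 2 / 45.8 = 0.01513 h⁻¹
C(t) = C₀ e^(−kt) = 330 × e^(−0.01513 × 164) = 330 × e^(−2.482) = 330 × 0.08357 ≈ 27.6 µg/L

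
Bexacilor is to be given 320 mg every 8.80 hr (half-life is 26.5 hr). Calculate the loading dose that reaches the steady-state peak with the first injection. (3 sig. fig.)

k = ln 2 / 26.5 = 0.02616 hr⁻¹
Accumulation ratio R = 1 / (1 − e^(−kτ)) = 1 / (1 − e^(−0.02616×8.80)) = 1 / (1 − 0.7944) = 4.864
Loading dose = maintenance dose × R = 320 × 4.864 ≈ 1560 mg

1560 mg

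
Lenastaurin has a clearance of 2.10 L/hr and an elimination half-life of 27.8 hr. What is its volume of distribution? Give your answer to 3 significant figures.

84.2 L

k = ln 2 / t½ = ln 2 / 27.8 = 0.02493 hr⁻¹
V = CL / k = 2.10 / 0.02493 ≈ 84.2 L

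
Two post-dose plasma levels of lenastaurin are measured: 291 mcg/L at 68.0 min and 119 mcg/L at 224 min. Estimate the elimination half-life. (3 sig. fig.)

121 minutes

k = ln(C₁/C₂) / (t₂ − t₁) = ln(291/119) / (224 − 68.0)
  = 0.8942 / 156.0 = 0.005732 min⁻¹
t½ = ln 2 / k = ln 2 / 0.005732 ≈ 121 minutes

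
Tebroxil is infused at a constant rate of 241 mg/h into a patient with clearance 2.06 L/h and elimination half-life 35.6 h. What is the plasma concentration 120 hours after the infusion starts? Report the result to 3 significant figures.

Css = rate / CL = 241 / 2.06 = 117.0 mg/L
k = ln 2 / 35.6 = 0.01947 h⁻¹
C(t) = Css (1 − e^(−kt)) = 117.0 × (1 − e^(−2.336)) = 117.0 × 0.9033 ≈ 106 mg/L

106 mg/L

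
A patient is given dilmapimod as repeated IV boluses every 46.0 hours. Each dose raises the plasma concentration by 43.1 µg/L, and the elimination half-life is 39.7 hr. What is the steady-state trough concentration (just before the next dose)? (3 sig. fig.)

35.0 µg/L

k = ln 2 / 39.7 = 0.01746 hr⁻¹
Fraction remaining after one interval: e^(−kτ) = e^(−0.01746 × 46.0) = 0.4479
R = 1 / (1 − 0.4479) = 1.811
Css,max = 43.1 × 1.811 = 78.07 µg/L
Css,min = Css,max × e^(−kτ) = 78.07 × 0.4479 ≈ 35.0 µg/L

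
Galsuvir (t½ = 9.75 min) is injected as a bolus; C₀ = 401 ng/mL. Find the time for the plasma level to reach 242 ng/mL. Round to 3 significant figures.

7.10 minutes

k = ln 2 / 9.75 = 0.07109 min⁻¹
C(t) = C₀ e^(−kt)  ⇒  t = ln(C₀/C) / k
t = ln(401/242) / 0.07109 = 0.5050 / 0.07109 ≈ 7.10 minutes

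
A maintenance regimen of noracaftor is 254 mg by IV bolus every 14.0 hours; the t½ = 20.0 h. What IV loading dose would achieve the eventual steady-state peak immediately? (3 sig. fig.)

k = ln 2 / 20.0 = 0.03466 h⁻¹
Accumulation ratio R = 1 / (1 − e^(−kτ)) = 1 / (1 − e^(−0.03466×14.0)) = 1 / (1 − 0.6156) = 2.601
Loading dose = maintenance dose × R = 254 × 2.601 ≈ 661 mg

661 mg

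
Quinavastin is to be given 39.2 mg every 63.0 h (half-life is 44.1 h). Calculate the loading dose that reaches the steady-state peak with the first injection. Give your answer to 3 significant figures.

62.4 mg

k = ln 2 / 44.1 = 0.01572 h⁻¹
Accumulation ratio R = 1 / (1 − e^(−kτ)) = 1 / (1 − e^(−0.01572×63.0)) = 1 / (1 − 0.3715) = 1.591
Loading dose = maintenance dose × R = 39.2 × 1.591 ≈ 62.4 mg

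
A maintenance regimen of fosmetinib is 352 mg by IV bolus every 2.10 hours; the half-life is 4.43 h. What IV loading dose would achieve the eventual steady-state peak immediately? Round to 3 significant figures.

1260 mg

k = ln 2 / 4.43 = 0.1565 h⁻¹
Accumulation ratio R = 1 / (1 − e^(−kτ)) = 1 / (1 − e^(−0.1565×2.10)) = 1 / (1 − 0.7199) = 3.571
Loading dose = maintenance dose × R = 352 × 3.571 ≈ 1260 mg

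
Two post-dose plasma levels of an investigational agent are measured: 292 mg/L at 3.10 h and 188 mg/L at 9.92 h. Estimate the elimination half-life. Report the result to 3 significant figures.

10.7 hours

k = ln(C₁/C₂) / (t₂ − t₁) = ln(292/188) / (9.92 − 3.10)
  = 0.4403 / 6.820 = 0.06456 h⁻¹
t½ = ln 2 / k = ln 2 / 0.06456 ≈ 10.7 hours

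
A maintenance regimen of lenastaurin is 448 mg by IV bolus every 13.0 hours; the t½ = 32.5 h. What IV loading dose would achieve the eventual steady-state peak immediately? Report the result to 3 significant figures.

1850 mg

k = ln 2 / 32.5 = 0.02133 h⁻¹
Accumulation ratio R = 1 / (1 − e^(−kτ)) = 1 / (1 − e^(−0.02133×13.0)) = 1 / (1 − 0.7579) = 4.130
Loading dose = maintenance dose × R = 448 × 4.130 ≈ 1850 mg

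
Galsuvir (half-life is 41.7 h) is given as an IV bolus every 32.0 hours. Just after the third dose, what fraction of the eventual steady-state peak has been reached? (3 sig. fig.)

k = ln 2 / 41.7 = 0.01662 h⁻¹
f_n = 1 − e^(−nkτ) = 1 − e^(−3 × 0.01662 × 32.0) = 1 − e^(−1.596) = 1 − 0.2028 ≈ 0.797

0.797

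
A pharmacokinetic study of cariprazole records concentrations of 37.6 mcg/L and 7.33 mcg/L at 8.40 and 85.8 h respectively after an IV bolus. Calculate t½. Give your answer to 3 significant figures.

k = ln(C₁/C₂) / (t₂ − t₁) = ln(37.6/7.33) / (85.8 − 8.40)
  = 1.635 / 77.40 = 0.02112 h⁻¹
t½ = ln 2 / k = ln 2 / 0.02112 ≈ 32.8 hours

32.8 hours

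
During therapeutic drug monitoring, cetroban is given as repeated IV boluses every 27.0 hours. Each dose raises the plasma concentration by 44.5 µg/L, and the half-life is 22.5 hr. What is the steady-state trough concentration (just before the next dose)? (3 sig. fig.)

34.3 µg/L

k = ln 2 / 22.5 = 0.03081 hr⁻¹
Fraction remaining after one interval: e^(−kτ) = e^(−0.03081 × 27.0) = 0.4353
R = 1 / (1 − 0.4353) = 1.771
Css,max = 44.5 × 1.771 = 78.80 µg/L
Css,min = Css,max × e^(−kτ) = 78.80 × 0.4353 ≈ 34.3 µg/L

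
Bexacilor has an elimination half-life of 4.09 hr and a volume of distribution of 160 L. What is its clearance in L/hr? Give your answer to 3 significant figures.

27.1 L/hr

k = ln 2 / t½ = ln 2 / 4.09 = 0.1695 hr⁻¹
CL = k · V = 0.1695 × 160 ≈ 27.1 L/hr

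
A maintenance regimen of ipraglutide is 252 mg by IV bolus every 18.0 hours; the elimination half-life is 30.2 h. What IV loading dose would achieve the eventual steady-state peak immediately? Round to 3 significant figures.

745 mg

k = ln 2 / 30.2 = 0.02295 h⁻¹
Accumulation ratio R = 1 / (1 − e^(−kτ)) = 1 / (1 − e^(−0.02295×18.0)) = 1 / (1 − 0.6616) = 2.955
Loading dose = maintenance dose × R = 252 × 2.955 ≈ 745 mg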